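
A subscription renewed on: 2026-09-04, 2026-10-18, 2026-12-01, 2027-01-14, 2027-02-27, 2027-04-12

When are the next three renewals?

2027-05-26, 2027-07-09, 2027-08-22

Every event comes 44 days after the last (44, 44, 44, 44, 44).
2027-04-12 + 44 days = 2027-05-26.
2027-05-26 + 44 days = 2027-07-09.
2027-07-09 + 44 days = 2027-08-22.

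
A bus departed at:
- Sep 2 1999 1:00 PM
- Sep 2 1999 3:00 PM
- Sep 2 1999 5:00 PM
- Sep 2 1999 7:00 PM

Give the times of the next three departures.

Sep 2 1999 9:00 PM, Sep 2 1999 11:00 PM, Sep 3 1999 1:00 AM

Spacing: 2, 2, 2 h — constant 2 h.
Sep 2 1999 7:00 PM + 2 h = Sep 2 1999 9:00 PM.
Sep 2 1999 9:00 PM + 2 h = Sep 2 1999 11:00 PM.
Sep 2 1999 11:00 PM + 2 h = Sep 3 1999 1:00 AM.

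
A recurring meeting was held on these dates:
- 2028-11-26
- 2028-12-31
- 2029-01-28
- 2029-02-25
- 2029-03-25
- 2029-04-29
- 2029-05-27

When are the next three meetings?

2029-06-24, 2029-07-29, 2029-08-26

Every date is a Sunday; gaps 35, 28, 28, 28, 35, 28 days.
Each is the last Sunday of its month (at least one falls on the 29th or later, ruling out '4th Sunday').
Last Sunday of June 2029: 2029-06-24.
July 2029 ends with Sunday 2029-07-29.
Last Sunday of August 2029: 2029-08-26.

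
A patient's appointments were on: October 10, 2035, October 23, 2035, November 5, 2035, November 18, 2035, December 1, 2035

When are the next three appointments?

Every event comes 13 days after the last (13, 13, 13, 13).
December 1, 2035 + 13 days = December 14, 2035.
December 14, 2035 + 13 days = December 27, 2035.
December 27, 2035 + 13 days = January 9, 2036.

December 14, 2035; December 27, 2035; January 9, 2036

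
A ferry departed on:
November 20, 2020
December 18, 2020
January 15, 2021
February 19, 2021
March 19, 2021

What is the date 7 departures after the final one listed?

All dates are Fridays, 28, 28, 35, 28 days apart.
Specifically, the 3rd Friday of each month.
April 2021 — 3rd Friday is April 16, 2021.
3rd Friday of May 2021: May 21, 2021.
June 2021 — 3rd Friday is June 18, 2021.
July 2021 — 3rd Friday is July 16, 2021.
August 2021 — 3rd Friday is August 20, 2021.
September 2021 — 3rd Friday is September 17, 2021.
October 2021 — 3rd Friday is October 15, 2021.

October 15, 2021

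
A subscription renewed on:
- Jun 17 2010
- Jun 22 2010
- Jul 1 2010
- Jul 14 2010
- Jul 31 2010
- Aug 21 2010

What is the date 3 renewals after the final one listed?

Nov 16 2010

The spacing grows by 4 each time: 5, 9, 13, 17, 21 days.
Next gap: 25 days. Aug 21 2010 + 25 days = Sep 15 2010.
Next gap: 29 days. Sep 15 2010 + 29 days = Oct 14 2010.
Next gap: 33 days. Oct 14 2010 + 33 days = Nov 16 2010.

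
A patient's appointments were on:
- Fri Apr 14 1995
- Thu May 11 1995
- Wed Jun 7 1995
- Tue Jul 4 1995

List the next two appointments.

Mon Jul 31 1995, Sun Aug 27 1995

Gaps between consecutive events: 27, 27, 27 days — a constant 27-day interval.
Tue Jul 4 1995 + 27 days = Mon Jul 31 1995.
Mon Jul 31 1995 + 27 days = Sun Aug 27 1995.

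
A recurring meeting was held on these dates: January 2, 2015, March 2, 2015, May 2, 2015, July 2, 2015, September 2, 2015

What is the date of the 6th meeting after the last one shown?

September 2, 2016

The day-of-month is always 2 (59, 61, 61, 62 days between events).
So this recurs on the 2nd of every 2 months.
Next: November 2015 → November 2, 2015.
Next: January 2016 → January 2, 2016.
March 2016: March 2, 2016.
May 2016: May 2, 2016.
July 2016: July 2, 2016.
Next: September 2016 → September 2, 2016.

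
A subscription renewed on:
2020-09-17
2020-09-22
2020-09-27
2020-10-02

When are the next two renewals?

2020-10-07, 2020-10-12

Every event comes 5 days after the last (5, 5, 5).
2020-10-02 + 5 days = 2020-10-07.
2020-10-07 + 5 days = 2020-10-12.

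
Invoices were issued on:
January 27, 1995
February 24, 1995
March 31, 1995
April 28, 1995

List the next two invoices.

These are Fridays with 28, 35, 28-day gaps.
Each is the final Friday of its month — March 31, 1995 is past the 28th, so '4th Friday' doesn't fit.
May 1995 ends with Friday May 26, 1995.
Last Friday of June 1995: June 30, 1995.

May 26, 1995; June 30, 1995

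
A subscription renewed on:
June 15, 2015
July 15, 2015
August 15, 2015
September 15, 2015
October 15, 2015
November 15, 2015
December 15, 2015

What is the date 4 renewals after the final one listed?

April 15, 2016

Gaps: 30, 31, 31, 30, 31, 30 days — not constant. Every event is on the 15th of the month.
Pattern: the 15th of each month.
January 2016: January 15, 2016.
Next: February 2016 → February 15, 2016.
Next: March 2016 → March 15, 2016.
Next: April 2016 → April 15, 2016.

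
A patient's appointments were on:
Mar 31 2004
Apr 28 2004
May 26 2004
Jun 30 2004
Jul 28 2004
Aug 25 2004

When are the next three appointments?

Every date is a Wednesday; gaps 28, 28, 35, 28, 28 days.
Each is the last Wednesday of its month (at least one falls on the 29th or later, ruling out '4th Wednesday').
September 2004 ends with Wednesday Sep 29 2004.
Last Wednesday of October 2004: Oct 27 2004.
Last Wednesday of November 2004: Nov 24 2004.

Sep 29 2004, Oct 27 2004, Nov 24 2004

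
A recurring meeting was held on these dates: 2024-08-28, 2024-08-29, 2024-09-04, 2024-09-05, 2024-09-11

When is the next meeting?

2024-09-12

Every event lands on a Wednesday or Thursday (gaps cycle 1, 6, 1, 6).
So the schedule is: every Wednesday and Thursday.
Next Thursday: 2024-09-12.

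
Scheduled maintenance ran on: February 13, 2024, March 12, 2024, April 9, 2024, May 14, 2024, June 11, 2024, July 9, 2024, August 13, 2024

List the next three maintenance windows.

These are Tuesdays at 28- or 35-day spacing (28, 28, 35, 28, 28, 35).
The pattern: 2nd Tuesday of the month.
September 2024 — 2nd Tuesday is September 10, 2024.
2nd Tuesday of October 2024: October 8, 2024.
2nd Tuesday of November 2024: November 12, 2024.

September 10, 2024; October 8, 2024; November 12, 2024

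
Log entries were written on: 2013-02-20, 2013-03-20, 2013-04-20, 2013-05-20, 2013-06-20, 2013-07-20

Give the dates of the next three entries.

2013-08-20, 2013-09-20, 2013-10-20

Each date is the 20th; the gaps (28, 31, 30, 31, 30) track the month lengths.
The rule is the 20th of each month.
August 2013: 2013-08-20.
Next: September 2013 → 2013-09-20.
October 2013: 2013-10-20.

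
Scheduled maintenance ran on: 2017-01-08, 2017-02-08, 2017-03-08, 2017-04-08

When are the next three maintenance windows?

Each date is the 8th; the gaps (31, 28, 31) track the month lengths.
The rule is the 8th of each month.
May 2017: 2017-05-08.
June 2017: 2017-06-08.
July 2017: 2017-07-08.

2017-05-08, 2017-06-08, 2017-07-08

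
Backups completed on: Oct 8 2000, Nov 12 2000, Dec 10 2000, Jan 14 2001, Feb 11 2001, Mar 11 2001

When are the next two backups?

All dates are Sundays, 35, 28, 35, 28, 28 days apart.
Specifically, the 2nd Sunday of each month.
2nd Sunday of April 2001: Apr 8 2001.
2nd Sunday of May 2001: May 13 2001.

Apr 8 2001, May 13 2001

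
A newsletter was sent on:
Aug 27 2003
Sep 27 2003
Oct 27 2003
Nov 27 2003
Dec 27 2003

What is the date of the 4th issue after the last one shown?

Apr 27 2004

The day-of-month is always 27 (31, 30, 31, 30 days between events).
So this recurs on the 27th of each month.
January 2004: Jan 27 2004.
February 2004: Feb 27 2004.
Next: March 2004 → Mar 27 2004.
Next: April 2004 → Apr 27 2004.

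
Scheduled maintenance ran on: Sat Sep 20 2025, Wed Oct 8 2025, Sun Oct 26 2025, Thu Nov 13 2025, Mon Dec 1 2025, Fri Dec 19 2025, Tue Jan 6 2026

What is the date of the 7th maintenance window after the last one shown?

Tue May 12 2026

Every event comes 18 days after the last (18, 18, 18, 18, 18, 18).
Tue Jan 6 2026 + 18 days = Sat Jan 24 2026.
Sat Jan 24 2026 + 18 days = Wed Feb 11 2026.
Wed Feb 11 2026 + 18 days = Sun Mar 1 2026.
Sun Mar 1 2026 + 18 days = Thu Mar 19 2026.
Thu Mar 19 2026 + 18 days = Mon Apr 6 2026.
Mon Apr 6 2026 + 18 days = Fri Apr 24 2026.
Fri Apr 24 2026 + 18 days = Tue May 12 2026.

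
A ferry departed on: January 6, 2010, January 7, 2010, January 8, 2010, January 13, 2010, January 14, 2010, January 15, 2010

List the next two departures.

January 20, 2010; January 21, 2010

Every event lands on a Wednesday or Thursday or Friday (gaps cycle 1, 1, 5, 1, 1).
So the schedule is: every Wednesday, Thursday and Friday.
The following Wednesday is January 20, 2010.
Next Thursday: January 21, 2010.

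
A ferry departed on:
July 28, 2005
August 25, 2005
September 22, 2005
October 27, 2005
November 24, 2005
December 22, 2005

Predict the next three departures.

January 26, 2006; February 23, 2006; March 23, 2006

These are Thursdays at 28- or 35-day spacing (28, 28, 35, 28, 28).
The pattern: 4th Thursday of the month.
4th Thursday of January 2006: January 26, 2006.
February 2006 — 4th Thursday is February 23, 2006.
4th Thursday of March 2006: March 23, 2006.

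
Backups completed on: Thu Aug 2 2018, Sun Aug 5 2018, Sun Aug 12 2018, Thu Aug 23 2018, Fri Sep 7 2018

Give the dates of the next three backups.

Wed Sep 26 2018, Fri Oct 19 2018, Thu Nov 15 2018

Gaps: 3, 7, 11, 15 days — each gap is 4 larger than the previous one.
Next gap: 19 days. Fri Sep 7 2018 + 19 days = Wed Sep 26 2018.
Next gap: 23 days. Wed Sep 26 2018 + 23 days = Fri Oct 19 2018.
Next gap: 27 days. Fri Oct 19 2018 + 27 days = Thu Nov 15 2018.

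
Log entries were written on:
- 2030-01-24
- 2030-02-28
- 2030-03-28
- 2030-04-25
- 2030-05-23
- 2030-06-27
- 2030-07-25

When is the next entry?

2030-08-22

Gaps: 35, 28, 28, 28, 35, 28 days — a mix of 28 and 35. Every date is a Thursday.
Each is the 4th Thursday of its month.
August 2030 — 4th Thursday is 2030-08-22.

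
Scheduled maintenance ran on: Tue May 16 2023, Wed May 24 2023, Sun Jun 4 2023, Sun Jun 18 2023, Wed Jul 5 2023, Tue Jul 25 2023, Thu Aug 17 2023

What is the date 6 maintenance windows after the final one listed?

The spacing grows by 3 each time: 8, 11, 14, 17, 20, 23 days.
Next gap: 26 days. Thu Aug 17 2023 + 26 days = Tue Sep 12 2023.
Next gap: 29 days. Tue Sep 12 2023 + 29 days = Wed Oct 11 2023.
Next gap: 32 days. Wed Oct 11 2023 + 32 days = Sun Nov 12 2023.
Next gap: 35 days. Sun Nov 12 2023 + 35 days = Sun Dec 17 2023.
Next gap: 38 days. Sun Dec 17 2023 + 38 days = Wed Jan 24 2024.
Next gap: 41 days. Wed Jan 24 2024 + 41 days = Tue Mar 5 2024.

Tue Mar 5 2024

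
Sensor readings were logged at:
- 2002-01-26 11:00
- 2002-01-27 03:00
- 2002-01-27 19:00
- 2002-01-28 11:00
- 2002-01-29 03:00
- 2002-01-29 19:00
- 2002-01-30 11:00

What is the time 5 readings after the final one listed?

2002-02-02 19:00

The interval is a steady 16 hours (16, 16, 16, 16, 16, 16).
2002-01-30 11:00 + 16 h = 2002-01-31 03:00.
2002-01-31 03:00 + 16 h = 2002-01-31 19:00.
2002-01-31 19:00 + 16 h = 2002-02-01 11:00.
2002-02-01 11:00 + 16 h = 2002-02-02 03:00.
2002-02-02 03:00 + 16 h = 2002-02-02 19:00.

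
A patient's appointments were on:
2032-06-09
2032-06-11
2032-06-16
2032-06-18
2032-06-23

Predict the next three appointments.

2032-06-25, 2032-06-30, 2032-07-02

Every event lands on a Wednesday or Friday (gaps cycle 2, 5, 2, 5).
So the schedule is: every Wednesday and Friday.
The following Friday is 2032-06-25.
Next Wednesday: 2032-06-30.
Next Friday: 2032-07-02.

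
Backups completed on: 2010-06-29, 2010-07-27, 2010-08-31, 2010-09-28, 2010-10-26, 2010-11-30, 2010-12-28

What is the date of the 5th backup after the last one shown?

All Tuesdays; the gaps (28, 35, 28, 28, 35, 28) vary with month length.
This is the last Tuesday of each month.
January 2011 ends with Tuesday 2011-01-25.
February 2011 ends with Tuesday 2011-02-22.
Last Tuesday of March 2011: 2011-03-29.
Last Tuesday of April 2011: 2011-04-26.
May 2011 ends with Tuesday 2011-05-31.

2011-05-31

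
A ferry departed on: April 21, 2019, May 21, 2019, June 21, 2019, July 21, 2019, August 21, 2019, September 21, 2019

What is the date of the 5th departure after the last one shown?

Each date is the 21st; the gaps (30, 31, 30, 31, 31) track the month lengths.
The rule is the 21st of each month.
Next: October 2019 → October 21, 2019.
Next: November 2019 → November 21, 2019.
Next: December 2019 → December 21, 2019.
January 2020: January 21, 2020.
February 2020: February 21, 2020.

February 21, 2020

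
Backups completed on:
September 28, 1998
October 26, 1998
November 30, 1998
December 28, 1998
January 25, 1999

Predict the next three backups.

February 22, 1999; March 29, 1999; April 26, 1999

All Mondays; the gaps (28, 35, 28, 28) vary with month length.
This is the last Monday of each month.
Last Monday of February 1999: February 22, 1999.
Last Monday of March 1999: March 29, 1999.
Last Monday of April 1999: April 26, 1999.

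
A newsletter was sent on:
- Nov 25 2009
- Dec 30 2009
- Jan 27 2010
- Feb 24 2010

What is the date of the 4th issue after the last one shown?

These are Wednesdays with 35, 28, 28-day gaps.
Each is the final Wednesday of its month — Dec 30 2009 is past the 28th, so '4th Wednesday' doesn't fit.
Last Wednesday of March 2010: Mar 31 2010.
April 2010 ends with Wednesday Apr 28 2010.
Last Wednesday of May 2010: May 26 2010.
Last Wednesday of June 2010: Jun 30 2010.

Jun 30 2010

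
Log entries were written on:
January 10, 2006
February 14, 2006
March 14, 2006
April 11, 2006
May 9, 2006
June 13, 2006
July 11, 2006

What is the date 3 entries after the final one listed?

Gaps: 35, 28, 28, 28, 35, 28 days — a mix of 28 and 35. Every date is a Tuesday.
Each is the 2nd Tuesday of its month.
2nd Tuesday of August 2006: August 8, 2006.
September 2006 — 2nd Tuesday is September 12, 2006.
2nd Tuesday of October 2006: October 10, 2006.

October 10, 2006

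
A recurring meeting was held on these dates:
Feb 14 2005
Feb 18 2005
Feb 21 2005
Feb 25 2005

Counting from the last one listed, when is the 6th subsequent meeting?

The gap pattern 4, 3, 4 repeats every 2 events.
These are the Mondays and Fridays of each week.
The following Monday is Feb 28 2005.
The following Friday is Mar 4 2005.
Next Monday: Mar 7 2005.
The following Friday is Mar 11 2005.
Next Monday: Mar 14 2005.
Next Friday: Mar 18 2005.

Mar 18 2005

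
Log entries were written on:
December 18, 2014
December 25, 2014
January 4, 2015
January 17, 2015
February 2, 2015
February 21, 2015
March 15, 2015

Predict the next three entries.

Gaps: 7, 10, 13, 16, 19, 22 days — each gap is 3 larger than the previous one.
Next gap: 25 days. March 15, 2015 + 25 days = April 9, 2015.
Next gap: 28 days. April 9, 2015 + 28 days = May 7, 2015.
Next gap: 31 days. May 7, 2015 + 31 days = June 7, 2015.

April 9, 2015; May 7, 2015; June 7, 2015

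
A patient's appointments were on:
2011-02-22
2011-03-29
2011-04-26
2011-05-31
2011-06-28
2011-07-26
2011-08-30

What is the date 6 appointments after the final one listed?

2012-02-28

All Tuesdays; the gaps (35, 28, 35, 28, 28, 35) vary with month length.
This is the last Tuesday of each month.
Last Tuesday of September 2011: 2011-09-27.
October 2011 ends with Tuesday 2011-10-25.
Last Tuesday of November 2011: 2011-11-29.
Last Tuesday of December 2011: 2011-12-27.
Last Tuesday of January 2012: 2012-01-31.
February 2012 ends with Tuesday 2012-02-28.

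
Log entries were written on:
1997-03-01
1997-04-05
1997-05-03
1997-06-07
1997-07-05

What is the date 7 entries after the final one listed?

Gaps: 35, 28, 35, 28 days — a mix of 28 and 35. Every date is a Saturday.
Each is the 1st Saturday of its month.
1st Saturday of August 1997: 1997-08-02.
1st Saturday of September 1997: 1997-09-06.
October 1997 — 1st Saturday is 1997-10-04.
1st Saturday of November 1997: 1997-11-01.
December 1997 — 1st Saturday is 1997-12-06.
1st Saturday of January 1998: 1998-01-03.
1st Saturday of February 1998: 1998-02-07.

1998-02-07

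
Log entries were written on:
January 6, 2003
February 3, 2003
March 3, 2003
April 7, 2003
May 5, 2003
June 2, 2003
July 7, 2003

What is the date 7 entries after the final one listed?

February 2, 2004

Gaps: 28, 28, 35, 28, 28, 35 days — a mix of 28 and 35. Every date is a Monday.
Each is the 1st Monday of its month.
August 2003 — 1st Monday is August 4, 2003.
1st Monday of September 2003: September 1, 2003.
1st Monday of October 2003: October 6, 2003.
1st Monday of November 2003: November 3, 2003.
1st Monday of December 2003: December 1, 2003.
1st Monday of January 2004: January 5, 2004.
1st Monday of February 2004: February 2, 2004.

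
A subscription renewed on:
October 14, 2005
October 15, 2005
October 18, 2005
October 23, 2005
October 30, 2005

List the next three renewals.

The spacing grows by 2 each time: 1, 3, 5, 7 days.
Next gap: 9 days. October 30, 2005 + 9 days = November 8, 2005.
Next gap: 11 days. November 8, 2005 + 11 days = November 19, 2005.
Next gap: 13 days. November 19, 2005 + 13 days = December 2, 2005.

November 8, 2005; November 19, 2005; December 2, 2005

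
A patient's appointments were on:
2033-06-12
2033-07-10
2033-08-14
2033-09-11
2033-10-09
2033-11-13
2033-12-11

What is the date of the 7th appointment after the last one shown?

These are Sundays at 28- or 35-day spacing (28, 35, 28, 28, 35, 28).
The pattern: 2nd Sunday of the month.
January 2034 — 2nd Sunday is 2034-01-08.
2nd Sunday of February 2034: 2034-02-12.
March 2034 — 2nd Sunday is 2034-03-12.
April 2034 — 2nd Sunday is 2034-04-09.
May 2034 — 2nd Sunday is 2034-05-14.
2nd Sunday of June 2034: 2034-06-11.
July 2034 — 2nd Sunday is 2034-07-09.

2034-07-09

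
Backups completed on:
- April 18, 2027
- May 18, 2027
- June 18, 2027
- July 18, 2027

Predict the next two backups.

The day-of-month is always 18 (30, 31, 30 days between events).
So this recurs on the 18th of each month.
August 2027: August 18, 2027.
Next: September 2027 → September 18, 2027.

August 18, 2027; September 18, 2027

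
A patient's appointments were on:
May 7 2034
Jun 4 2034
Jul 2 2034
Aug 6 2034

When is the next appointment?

Gaps: 28, 28, 35 days — a mix of 28 and 35. Every date is a Sunday.
Each is the 1st Sunday of its month.
1st Sunday of September 2034: Sep 3 2034.

Sep 3 2034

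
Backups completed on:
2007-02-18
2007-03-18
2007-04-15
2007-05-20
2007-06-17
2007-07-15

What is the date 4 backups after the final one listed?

2007-11-18

These are Sundays at 28- or 35-day spacing (28, 28, 35, 28, 28).
The pattern: 3rd Sunday of the month.
August 2007 — 3rd Sunday is 2007-08-19.
September 2007 — 3rd Sunday is 2007-09-16.
October 2007 — 3rd Sunday is 2007-10-21.
3rd Sunday of November 2007: 2007-11-18.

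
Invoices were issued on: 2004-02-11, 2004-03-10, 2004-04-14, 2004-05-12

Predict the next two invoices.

2004-06-09, 2004-07-14

All dates are Wednesdays, 28, 35, 28 days apart.
Specifically, the 2nd Wednesday of each month.
2nd Wednesday of June 2004: 2004-06-09.
2nd Wednesday of July 2004: 2004-07-14.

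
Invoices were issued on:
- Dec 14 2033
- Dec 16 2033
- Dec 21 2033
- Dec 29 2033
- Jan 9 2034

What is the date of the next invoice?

Jan 23 2034

Intervals are 2, 5, 8, 11 days — an arithmetic progression with common difference 3.
Next gap: 14 days. Jan 9 2034 + 14 days = Jan 23 2034.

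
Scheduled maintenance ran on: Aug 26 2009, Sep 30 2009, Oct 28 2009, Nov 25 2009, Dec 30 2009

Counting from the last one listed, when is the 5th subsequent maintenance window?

All Wednesdays; the gaps (35, 28, 28, 35) vary with month length.
This is the last Wednesday of each month.
January 2010 ends with Wednesday Jan 27 2010.
February 2010 ends with Wednesday Feb 24 2010.
March 2010 ends with Wednesday Mar 31 2010.
April 2010 ends with Wednesday Apr 28 2010.
Last Wednesday of May 2010: May 26 2010.

May 26 2010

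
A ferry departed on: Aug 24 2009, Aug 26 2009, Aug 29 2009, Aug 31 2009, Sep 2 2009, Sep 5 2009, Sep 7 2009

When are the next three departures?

Sep 9 2009, Sep 12 2009, Sep 14 2009

The gap pattern 2, 3, 2, 2, 3, 2 repeats every 3 events.
These are the Mondays, Wednesdays and Saturdays of each week.
The following Wednesday is Sep 9 2009.
The following Saturday is Sep 12 2009.
The following Monday is Sep 14 2009.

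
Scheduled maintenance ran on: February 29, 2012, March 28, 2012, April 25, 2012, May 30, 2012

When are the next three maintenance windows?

All Wednesdays; the gaps (28, 28, 35) vary with month length.
This is the last Wednesday of each month.
Last Wednesday of June 2012: June 27, 2012.
July 2012 ends with Wednesday July 25, 2012.
August 2012 ends with Wednesday August 29, 2012.

June 27, 2012; July 25, 2012; August 29, 2012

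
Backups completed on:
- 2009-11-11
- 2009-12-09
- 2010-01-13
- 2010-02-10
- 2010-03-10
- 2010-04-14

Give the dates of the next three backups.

These are Wednesdays at 28- or 35-day spacing (28, 35, 28, 28, 35).
The pattern: 2nd Wednesday of the month.
2nd Wednesday of May 2010: 2010-05-12.
June 2010 — 2nd Wednesday is 2010-06-09.
July 2010 — 2nd Wednesday is 2010-07-14.

2010-05-12, 2010-06-09, 2010-07-14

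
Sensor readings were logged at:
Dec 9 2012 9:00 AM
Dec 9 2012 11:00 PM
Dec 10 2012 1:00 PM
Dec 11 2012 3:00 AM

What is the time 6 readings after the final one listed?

Dec 14 2012 3:00 PM

The interval is a steady 14 hours (14, 14, 14).
Dec 11 2012 3:00 AM + 14 h = Dec 11 2012 5:00 PM.
Dec 11 2012 5:00 PM + 14 h = Dec 12 2012 7:00 AM.
Dec 12 2012 7:00 AM + 14 h = Dec 12 2012 9:00 PM.
Dec 12 2012 9:00 PM + 14 h = Dec 13 2012 11:00 AM.
Dec 13 2012 11:00 AM + 14 h = Dec 14 2012 1:00 AM.
Dec 14 2012 1:00 AM + 14 h = Dec 14 2012 3:00 PM.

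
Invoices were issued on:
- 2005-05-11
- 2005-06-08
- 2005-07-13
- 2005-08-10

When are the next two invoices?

2005-09-14, 2005-10-12

All dates are Wednesdays, 28, 35, 28 days apart.
Specifically, the 2nd Wednesday of each month.
2nd Wednesday of September 2005: 2005-09-14.
October 2005 — 2nd Wednesday is 2005-10-12.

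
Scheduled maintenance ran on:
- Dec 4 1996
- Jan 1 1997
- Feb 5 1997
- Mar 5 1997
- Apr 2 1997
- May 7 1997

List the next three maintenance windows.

Gaps: 28, 35, 28, 28, 35 days — a mix of 28 and 35. Every date is a Wednesday.
Each is the 1st Wednesday of its month.
June 1997 — 1st Wednesday is Jun 4 1997.
1st Wednesday of July 1997: Jul 2 1997.
August 1997 — 1st Wednesday is Aug 6 1997.

Jun 4 1997, Jul 2 1997, Aug 6 1997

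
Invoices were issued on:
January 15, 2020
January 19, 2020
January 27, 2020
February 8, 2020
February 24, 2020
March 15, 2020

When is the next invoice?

April 8, 2020

The spacing grows by 4 each time: 4, 8, 12, 16, 20 days.
Next gap: 24 days. March 15, 2020 + 24 days = April 8, 2020.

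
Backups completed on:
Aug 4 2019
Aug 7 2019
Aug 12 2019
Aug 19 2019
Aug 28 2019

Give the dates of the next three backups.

Sep 8 2019, Sep 21 2019, Oct 6 2019

Gaps: 3, 5, 7, 9 days — each gap is 2 larger than the previous one.
Next gap: 11 days. Aug 28 2019 + 11 days = Sep 8 2019.
Next gap: 13 days. Sep 8 2019 + 13 days = Sep 21 2019.
Next gap: 15 days. Sep 21 2019 + 15 days = Oct 6 2019.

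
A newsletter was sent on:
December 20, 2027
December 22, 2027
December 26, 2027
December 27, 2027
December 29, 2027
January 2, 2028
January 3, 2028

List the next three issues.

Every event lands on a Monday or Wednesday or Sunday (gaps cycle 2, 4, 1, 2, 4, 1).
So the schedule is: every Monday, Wednesday and Sunday.
The following Wednesday is January 5, 2028.
Next Sunday: January 9, 2028.
Next Monday: January 10, 2028.

January 5, 2028; January 9, 2028; January 10, 2028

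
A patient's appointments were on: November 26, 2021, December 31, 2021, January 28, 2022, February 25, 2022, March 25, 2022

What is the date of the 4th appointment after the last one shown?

July 29, 2022

These are Fridays with 35, 28, 28, 28-day gaps.
Each is the final Friday of its month — December 31, 2021 is past the 28th, so '4th Friday' doesn't fit.
April 2022 ends with Friday April 29, 2022.
May 2022 ends with Friday May 27, 2022.
June 2022 ends with Friday June 24, 2022.
July 2022 ends with Friday July 29, 2022.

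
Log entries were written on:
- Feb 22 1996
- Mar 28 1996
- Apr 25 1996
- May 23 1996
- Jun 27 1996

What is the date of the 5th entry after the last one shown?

Nov 28 1996

All dates are Thursdays, 35, 28, 28, 35 days apart.
Specifically, the 4th Thursday of each month.
4th Thursday of July 1996: Jul 25 1996.
4th Thursday of August 1996: Aug 22 1996.
September 1996 — 4th Thursday is Sep 26 1996.
4th Thursday of October 1996: Oct 24 1996.
4th Thursday of November 1996: Nov 28 1996.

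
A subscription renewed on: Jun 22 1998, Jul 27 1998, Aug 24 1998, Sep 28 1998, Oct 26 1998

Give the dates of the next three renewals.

Gaps: 35, 28, 35, 28 days — a mix of 28 and 35. Every date is a Monday.
Each is the 4th Monday of its month.
November 1998 — 4th Monday is Nov 23 1998.
4th Monday of December 1998: Dec 28 1998.
4th Monday of January 1999: Jan 25 1999.

Nov 23 1998, Dec 28 1998, Jan 25 1999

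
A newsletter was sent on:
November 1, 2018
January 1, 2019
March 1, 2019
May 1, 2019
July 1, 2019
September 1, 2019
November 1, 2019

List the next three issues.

January 1, 2020; March 1, 2020; May 1, 2020

The day-of-month is always 1 (61, 59, 61, 61, 62, 61 days between events).
So this recurs on the 1st of every 2 months.
Next: January 2020 → January 1, 2020.
March 2020: March 1, 2020.
Next: May 2020 → May 1, 2020.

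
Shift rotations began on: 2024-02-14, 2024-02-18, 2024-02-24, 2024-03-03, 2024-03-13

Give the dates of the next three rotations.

The spacing grows by 2 each time: 4, 6, 8, 10 days.
Next gap: 12 days. 2024-03-13 + 12 days = 2024-03-25.
Next gap: 14 days. 2024-03-25 + 14 days = 2024-04-08.
Next gap: 16 days. 2024-04-08 + 16 days = 2024-04-24.

2024-03-25, 2024-04-08, 2024-04-24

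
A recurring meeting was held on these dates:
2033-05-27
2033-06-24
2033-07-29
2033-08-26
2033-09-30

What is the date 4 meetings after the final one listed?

2034-01-27

These are Fridays with 28, 35, 28, 35-day gaps.
Each is the final Friday of its month — 2033-07-29 is past the 28th, so '4th Friday' doesn't fit.
Last Friday of October 2033: 2033-10-28.
November 2033 ends with Friday 2033-11-25.
December 2033 ends with Friday 2033-12-30.
January 2034 ends with Friday 2034-01-27.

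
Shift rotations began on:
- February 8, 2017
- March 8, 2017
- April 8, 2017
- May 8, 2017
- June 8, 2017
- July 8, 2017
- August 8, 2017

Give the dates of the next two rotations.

September 8, 2017; October 8, 2017

Each date is the 8th; the gaps (28, 31, 30, 31, 30, 31) track the month lengths.
The rule is the 8th of each month.
September 2017: September 8, 2017.
October 2017: October 8, 2017.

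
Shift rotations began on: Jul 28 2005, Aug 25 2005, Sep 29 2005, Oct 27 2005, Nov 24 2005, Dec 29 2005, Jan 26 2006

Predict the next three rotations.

Feb 23 2006, Mar 30 2006, Apr 27 2006

All Thursdays; the gaps (28, 35, 28, 28, 35, 28) vary with month length.
This is the last Thursday of each month.
Last Thursday of February 2006: Feb 23 2006.
March 2006 ends with Thursday Mar 30 2006.
Last Thursday of April 2006: Apr 27 2006.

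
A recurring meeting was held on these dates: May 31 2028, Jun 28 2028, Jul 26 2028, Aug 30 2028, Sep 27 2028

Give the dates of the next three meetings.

Oct 25 2028, Nov 29 2028, Dec 27 2028

These are Wednesdays with 28, 28, 35, 28-day gaps.
Each is the final Wednesday of its month — May 31 2028 is past the 28th, so '4th Wednesday' doesn't fit.
Last Wednesday of October 2028: Oct 25 2028.
November 2028 ends with Wednesday Nov 29 2028.
Last Wednesday of December 2028: Dec 27 2028.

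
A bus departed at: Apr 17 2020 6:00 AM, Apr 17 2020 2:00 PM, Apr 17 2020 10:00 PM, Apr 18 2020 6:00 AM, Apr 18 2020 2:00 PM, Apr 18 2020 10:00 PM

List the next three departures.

Spacing: 8, 8, 8, 8, 8 h — constant 8 h.
Apr 18 2020 10:00 PM + 8 h = Apr 19 2020 6:00 AM.
Apr 19 2020 6:00 AM + 8 h = Apr 19 2020 2:00 PM.
Apr 19 2020 2:00 PM + 8 h = Apr 19 2020 10:00 PM.

Apr 19 2020 6:00 AM, Apr 19 2020 2:00 PM, Apr 19 2020 10:00 PM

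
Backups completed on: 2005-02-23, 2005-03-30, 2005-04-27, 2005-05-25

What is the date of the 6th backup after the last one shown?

2005-11-30

These are Wednesdays with 35, 28, 28-day gaps.
Each is the final Wednesday of its month — 2005-03-30 is past the 28th, so '4th Wednesday' doesn't fit.
Last Wednesday of June 2005: 2005-06-29.
July 2005 ends with Wednesday 2005-07-27.
August 2005 ends with Wednesday 2005-08-31.
September 2005 ends with Wednesday 2005-09-28.
October 2005 ends with Wednesday 2005-10-26.
November 2005 ends with Wednesday 2005-11-30.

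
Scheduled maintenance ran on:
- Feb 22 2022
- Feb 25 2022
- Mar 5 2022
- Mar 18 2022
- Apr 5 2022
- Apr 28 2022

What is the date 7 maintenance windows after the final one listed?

Feb 23 2023

Intervals are 3, 8, 13, 18, 23 days — an arithmetic progression with common difference 5.
Next gap: 28 days. Apr 28 2022 + 28 days = May 26 2022.
Next gap: 33 days. May 26 2022 + 33 days = Jun 28 2022.
Next gap: 38 days. Jun 28 2022 + 38 days = Aug 5 2022.
Next gap: 43 days. Aug 5 2022 + 43 days = Sep 17 2022.
Next gap: 48 days. Sep 17 2022 + 48 days = Nov 4 2022.
Next gap: 53 days. Nov 4 2022 + 53 days = Dec 27 2022.
Next gap: 58 days. Dec 27 2022 + 58 days = Feb 23 2023.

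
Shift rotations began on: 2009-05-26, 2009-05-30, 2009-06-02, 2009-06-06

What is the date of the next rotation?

2009-06-09

Every event lands on a Tuesday or Saturday (gaps cycle 4, 3, 4).
So the schedule is: every Tuesday and Saturday.
The following Tuesday is 2009-06-09.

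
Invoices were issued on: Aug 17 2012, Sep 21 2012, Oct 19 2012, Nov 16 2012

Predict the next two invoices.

All dates are Fridays, 35, 28, 28 days apart.
Specifically, the 3rd Friday of each month.
3rd Friday of December 2012: Dec 21 2012.
January 2013 — 3rd Friday is Jan 18 2013.

Dec 21 2012, Jan 18 2013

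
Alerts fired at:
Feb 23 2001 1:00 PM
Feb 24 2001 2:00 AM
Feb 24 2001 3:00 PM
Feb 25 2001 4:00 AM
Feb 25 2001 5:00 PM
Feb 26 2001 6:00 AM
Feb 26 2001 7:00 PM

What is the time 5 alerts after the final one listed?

Gaps: 13, 13, 13, 13, 13, 13 hours — each event is 13 hours after the previous one.
Feb 26 2001 7:00 PM + 13 h = Feb 27 2001 8:00 AM.
Feb 27 2001 8:00 AM + 13 h = Feb 27 2001 9:00 PM.
Feb 27 2001 9:00 PM + 13 h = Feb 28 2001 10:00 AM.
Feb 28 2001 10:00 AM + 13 h = Feb 28 2001 11:00 PM.
Feb 28 2001 11:00 PM + 13 h = Mar 1 2001 12:00 PM.

Mar 1 2001 12:00 PM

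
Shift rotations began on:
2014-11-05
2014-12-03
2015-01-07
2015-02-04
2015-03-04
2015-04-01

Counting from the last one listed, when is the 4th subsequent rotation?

These are Wednesdays at 28- or 35-day spacing (28, 35, 28, 28, 28).
The pattern: 1st Wednesday of the month.
1st Wednesday of May 2015: 2015-05-06.
June 2015 — 1st Wednesday is 2015-06-03.
1st Wednesday of July 2015: 2015-07-01.
August 2015 — 1st Wednesday is 2015-08-05.

2015-08-05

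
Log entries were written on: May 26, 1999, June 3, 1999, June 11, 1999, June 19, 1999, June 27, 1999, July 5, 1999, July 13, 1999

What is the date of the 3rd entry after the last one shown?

Every event comes 8 days after the last (8, 8, 8, 8, 8, 8).
July 13, 1999 + 8 days = July 21, 1999.
July 21, 1999 + 8 days = July 29, 1999.
July 29, 1999 + 8 days = August 6, 1999.

August 6, 1999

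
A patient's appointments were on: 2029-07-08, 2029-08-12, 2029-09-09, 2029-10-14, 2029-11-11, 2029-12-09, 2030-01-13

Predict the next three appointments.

2030-02-10, 2030-03-10, 2030-04-14

All dates are Sundays, 35, 28, 35, 28, 28, 35 days apart.
Specifically, the 2nd Sunday of each month.
2nd Sunday of February 2030: 2030-02-10.
2nd Sunday of March 2030: 2030-03-10.
April 2030 — 2nd Sunday is 2030-04-14.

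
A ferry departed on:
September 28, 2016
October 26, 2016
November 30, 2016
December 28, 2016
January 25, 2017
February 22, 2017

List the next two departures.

March 29, 2017; April 26, 2017

All Wednesdays; the gaps (28, 35, 28, 28, 28) vary with month length.
This is the last Wednesday of each month.
March 2017 ends with Wednesday March 29, 2017.
Last Wednesday of April 2017: April 26, 2017.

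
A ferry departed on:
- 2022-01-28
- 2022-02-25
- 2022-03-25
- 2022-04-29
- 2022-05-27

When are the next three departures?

Every date is a Friday; gaps 28, 28, 35, 28 days.
Each is the last Friday of its month (at least one falls on the 29th or later, ruling out '4th Friday').
Last Friday of June 2022: 2022-06-24.
Last Friday of July 2022: 2022-07-29.
August 2022 ends with Friday 2022-08-26.

2022-06-24, 2022-07-29, 2022-08-26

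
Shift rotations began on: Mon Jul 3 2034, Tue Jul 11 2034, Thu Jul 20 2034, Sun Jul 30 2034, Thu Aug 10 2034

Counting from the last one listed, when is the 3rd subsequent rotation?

Mon Sep 18 2034

Gaps: 8, 9, 10, 11 days — each gap is 1 larger than the previous one.
Next gap: 12 days. Thu Aug 10 2034 + 12 days = Tue Aug 22 2034.
Next gap: 13 days. Tue Aug 22 2034 + 13 days = Mon Sep 4 2034.
Next gap: 14 days. Mon Sep 4 2034 + 14 days = Mon Sep 18 2034.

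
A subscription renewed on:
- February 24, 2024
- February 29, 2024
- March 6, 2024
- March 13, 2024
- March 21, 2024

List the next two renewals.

Intervals are 5, 6, 7, 8 days — an arithmetic progression with common difference 1.
Next gap: 9 days. March 21, 2024 + 9 days = March 30, 2024.
Next gap: 10 days. March 30, 2024 + 10 days = April 9, 2024.

March 30, 2024; April 9, 2024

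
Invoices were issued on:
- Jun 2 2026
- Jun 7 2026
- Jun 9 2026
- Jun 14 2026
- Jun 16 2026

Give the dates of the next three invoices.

Jun 21 2026, Jun 23 2026, Jun 28 2026

The gap pattern 5, 2, 5, 2 repeats every 2 events.
These are the Tuesdays and Sundays of each week.
Next Sunday: Jun 21 2026.
The following Tuesday is Jun 23 2026.
The following Sunday is Jun 28 2026.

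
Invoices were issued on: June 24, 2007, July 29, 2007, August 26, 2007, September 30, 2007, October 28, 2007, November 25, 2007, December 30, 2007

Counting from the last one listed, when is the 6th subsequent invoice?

June 29, 2008

All Sundays; the gaps (35, 28, 35, 28, 28, 35) vary with month length.
This is the last Sunday of each month.
January 2008 ends with Sunday January 27, 2008.
Last Sunday of February 2008: February 24, 2008.
Last Sunday of March 2008: March 30, 2008.
April 2008 ends with Sunday April 27, 2008.
Last Sunday of May 2008: May 25, 2008.
Last Sunday of June 2008: June 29, 2008.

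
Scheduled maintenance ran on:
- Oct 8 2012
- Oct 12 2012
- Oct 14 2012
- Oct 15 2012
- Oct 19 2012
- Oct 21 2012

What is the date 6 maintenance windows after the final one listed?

Nov 4 2012

Gaps: 4, 2, 1, 4, 2 days — not constant, but cyclic with period 3.
The events fall on every Monday, Friday and Sunday.
Next Monday: Oct 22 2012.
The following Friday is Oct 26 2012.
The following Sunday is Oct 28 2012.
Next Monday: Oct 29 2012.
Next Friday: Nov 2 2012.
The following Sunday is Nov 4 2012.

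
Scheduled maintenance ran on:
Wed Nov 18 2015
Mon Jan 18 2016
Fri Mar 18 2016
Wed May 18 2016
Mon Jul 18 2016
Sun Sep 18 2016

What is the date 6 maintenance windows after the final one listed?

Each date is the 18th; the gaps (61, 60, 61, 61, 62) track the month lengths.
The rule is the 18th of every 2 months.
November 2016: Fri Nov 18 2016.
January 2017: Wed Jan 18 2017.
Next: March 2017 → Sat Mar 18 2017.
Next: May 2017 → Thu May 18 2017.
Next: July 2017 → Tue Jul 18 2017.
Next: September 2017 → Mon Sep 18 2017.

Mon Sep 18 2017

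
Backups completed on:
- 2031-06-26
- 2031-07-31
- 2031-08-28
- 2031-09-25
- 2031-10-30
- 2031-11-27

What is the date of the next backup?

These are Thursdays with 35, 28, 28, 35, 28-day gaps.
Each is the final Thursday of its month — 2031-07-31 is past the 28th, so '4th Thursday' doesn't fit.
Last Thursday of December 2031: 2031-12-25.

2031-12-25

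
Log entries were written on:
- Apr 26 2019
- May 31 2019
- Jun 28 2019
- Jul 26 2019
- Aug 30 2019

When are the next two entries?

All Fridays; the gaps (35, 28, 28, 35) vary with month length.
This is the last Friday of each month.
September 2019 ends with Friday Sep 27 2019.
Last Friday of October 2019: Oct 25 2019.

Sep 27 2019, Oct 25 2019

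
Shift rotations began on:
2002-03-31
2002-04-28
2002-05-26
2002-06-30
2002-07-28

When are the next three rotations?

Every date is a Sunday; gaps 28, 28, 35, 28 days.
Each is the last Sunday of its month (at least one falls on the 29th or later, ruling out '4th Sunday').
August 2002 ends with Sunday 2002-08-25.
September 2002 ends with Sunday 2002-09-29.
Last Sunday of October 2002: 2002-10-27.

2002-08-25, 2002-09-29, 2002-10-27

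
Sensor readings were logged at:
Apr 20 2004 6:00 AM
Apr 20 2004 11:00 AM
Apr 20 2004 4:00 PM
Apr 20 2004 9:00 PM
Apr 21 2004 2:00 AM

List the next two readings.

Apr 21 2004 7:00 AM, Apr 21 2004 12:00 PM

Spacing: 5, 5, 5, 5 h — constant 5 h.
Apr 21 2004 2:00 AM + 5 h = Apr 21 2004 7:00 AM.
Apr 21 2004 7:00 AM + 5 h = Apr 21 2004 12:00 PM.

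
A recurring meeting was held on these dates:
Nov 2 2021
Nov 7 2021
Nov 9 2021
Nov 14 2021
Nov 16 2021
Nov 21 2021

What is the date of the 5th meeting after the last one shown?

Dec 7 2021

Every event lands on a Tuesday or Sunday (gaps cycle 5, 2, 5, 2, 5).
So the schedule is: every Tuesday and Sunday.
The following Tuesday is Nov 23 2021.
The following Sunday is Nov 28 2021.
Next Tuesday: Nov 30 2021.
Next Sunday: Dec 5 2021.
The following Tuesday is Dec 7 2021.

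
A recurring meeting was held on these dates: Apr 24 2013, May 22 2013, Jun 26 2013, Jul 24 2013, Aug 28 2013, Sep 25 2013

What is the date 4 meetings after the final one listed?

Gaps: 28, 35, 28, 35, 28 days — a mix of 28 and 35. Every date is a Wednesday.
Each is the 4th Wednesday of its month.
October 2013 — 4th Wednesday is Oct 23 2013.
November 2013 — 4th Wednesday is Nov 27 2013.
December 2013 — 4th Wednesday is Dec 25 2013.
4th Wednesday of January 2014: Jan 22 2014.

Jan 22 2014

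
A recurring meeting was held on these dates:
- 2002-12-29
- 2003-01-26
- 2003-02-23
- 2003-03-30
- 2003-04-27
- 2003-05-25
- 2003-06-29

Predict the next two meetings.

2003-07-27, 2003-08-31

These are Sundays with 28, 28, 35, 28, 28, 35-day gaps.
Each is the final Sunday of its month — 2002-12-29 is past the 28th, so '4th Sunday' doesn't fit.
Last Sunday of July 2003: 2003-07-27.
Last Sunday of August 2003: 2003-08-31.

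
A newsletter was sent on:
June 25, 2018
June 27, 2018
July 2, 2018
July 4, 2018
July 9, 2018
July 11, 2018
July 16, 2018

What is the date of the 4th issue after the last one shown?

Gaps: 2, 5, 2, 5, 2, 5 days — not constant, but cyclic with period 2.
The events fall on every Monday and Wednesday.
Next Wednesday: July 18, 2018.
The following Monday is July 23, 2018.
The following Wednesday is July 25, 2018.
The following Monday is July 30, 2018.

July 30, 2018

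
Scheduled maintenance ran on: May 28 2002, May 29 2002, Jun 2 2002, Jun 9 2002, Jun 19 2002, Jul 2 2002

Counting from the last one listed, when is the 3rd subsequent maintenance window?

Aug 28 2002

Gaps: 1, 4, 7, 10, 13 days — each gap is 3 larger than the previous one.
Next gap: 16 days. Jul 2 2002 + 16 days = Jul 18 2002.
Next gap: 19 days. Jul 18 2002 + 19 days = Aug 6 2002.
Next gap: 22 days. Aug 6 2002 + 22 days = Aug 28 2002.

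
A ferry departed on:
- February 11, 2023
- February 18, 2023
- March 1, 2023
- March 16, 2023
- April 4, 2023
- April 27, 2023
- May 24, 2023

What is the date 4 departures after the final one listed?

Gaps: 7, 11, 15, 19, 23, 27 days — each gap is 4 larger than the previous one.
Next gap: 31 days. May 24, 2023 + 31 days = June 24, 2023.
Next gap: 35 days. June 24, 2023 + 35 days = July 29, 2023.
Next gap: 39 days. July 29, 2023 + 39 days = September 6, 2023.
Next gap: 43 days. September 6, 2023 + 43 days = October 19, 2023.

October 19, 2023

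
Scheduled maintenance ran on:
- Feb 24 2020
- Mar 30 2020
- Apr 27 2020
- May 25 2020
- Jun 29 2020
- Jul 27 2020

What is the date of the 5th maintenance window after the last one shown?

Dec 28 2020

Every date is a Monday; gaps 35, 28, 28, 35, 28 days.
Each is the last Monday of its month (at least one falls on the 29th or later, ruling out '4th Monday').
August 2020 ends with Monday Aug 31 2020.
Last Monday of September 2020: Sep 28 2020.
Last Monday of October 2020: Oct 26 2020.
Last Monday of November 2020: Nov 30 2020.
Last Monday of December 2020: Dec 28 2020.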